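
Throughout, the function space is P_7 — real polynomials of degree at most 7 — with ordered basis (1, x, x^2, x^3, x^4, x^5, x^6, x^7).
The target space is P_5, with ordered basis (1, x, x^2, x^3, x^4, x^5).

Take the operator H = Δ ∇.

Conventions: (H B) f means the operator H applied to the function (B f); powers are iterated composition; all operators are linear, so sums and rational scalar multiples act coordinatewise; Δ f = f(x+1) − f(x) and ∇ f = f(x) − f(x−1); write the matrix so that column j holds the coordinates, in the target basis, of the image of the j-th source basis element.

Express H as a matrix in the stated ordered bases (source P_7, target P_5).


the matrix is [[0, 0, 2, 0, 2, 0, 2, 0]; [0, 0, 0, 6, 0, 10, 0, 14]; [0, 0, 0, 0, 12, 0, 30, 0]; [0, 0, 0, 0, 0, 20, 0, 70]; [0, 0, 0, 0, 0, 0, 30, 0]; [0, 0, 0, 0, 0, 0, 0, 42]] (rows listed top to bottom)

image of 1: 0
image of x: 0
image of x^2: 2
image of x^3: 6x
image of x^4: 12x^2 + 2
image of x^5: 20x^3 + 10x
image of x^6: 30x^4 + 30x^2 + 2
image of x^7: 42x^5 + 70x^3 + 14x
each image's coordinates form column j of the matrix


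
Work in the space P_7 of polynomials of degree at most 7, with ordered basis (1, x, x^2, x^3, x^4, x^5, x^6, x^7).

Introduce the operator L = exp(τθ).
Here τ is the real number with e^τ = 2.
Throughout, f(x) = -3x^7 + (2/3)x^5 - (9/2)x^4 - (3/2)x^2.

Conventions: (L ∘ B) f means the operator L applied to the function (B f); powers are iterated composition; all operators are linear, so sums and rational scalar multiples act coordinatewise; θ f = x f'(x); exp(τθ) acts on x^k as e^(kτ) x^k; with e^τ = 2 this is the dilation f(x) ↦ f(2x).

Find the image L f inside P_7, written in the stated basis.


the image equals g(x) = -384x^7 + (64/3)x^5 - 72x^4 - 6x^2

exp(τθ) x^k = e^(kτ) x^k; with e^τ = 2 this sends x^k to 2^k x^k
x^2 ↦ 4 x^2
x^4 ↦ 16 x^4
x^5 ↦ 32 x^5
x^7 ↦ 128 x^7
applying this coordinatewise to f: exp(τθ) f = -384x^7 + (64/3)x^5 - 72x^4 - 6x^2


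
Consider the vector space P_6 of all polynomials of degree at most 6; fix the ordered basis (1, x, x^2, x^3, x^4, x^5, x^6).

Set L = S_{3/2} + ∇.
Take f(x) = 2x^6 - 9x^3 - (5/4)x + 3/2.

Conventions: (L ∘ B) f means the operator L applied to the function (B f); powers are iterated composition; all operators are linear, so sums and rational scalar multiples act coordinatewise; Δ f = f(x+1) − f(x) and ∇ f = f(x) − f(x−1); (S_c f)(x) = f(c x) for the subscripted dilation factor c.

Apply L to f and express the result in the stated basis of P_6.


g(x) = (729/32)x^6 + 12x^5 - 30x^4 + (77/8)x^3 - 57x^2 + (297/8)x - 43/4

S_{3/2} f = (729/32)x^6 - (243/8)x^3 - (15/8)x + 3/2
∇ f = 12x^5 - 30x^4 + 40x^3 - 57x^2 + 39x - 49/4
(S_{3/2} + ∇) f = (729/32)x^6 + 12x^5 - 30x^4 + (77/8)x^3 - 57x^2 + (297/8)x - 43/4


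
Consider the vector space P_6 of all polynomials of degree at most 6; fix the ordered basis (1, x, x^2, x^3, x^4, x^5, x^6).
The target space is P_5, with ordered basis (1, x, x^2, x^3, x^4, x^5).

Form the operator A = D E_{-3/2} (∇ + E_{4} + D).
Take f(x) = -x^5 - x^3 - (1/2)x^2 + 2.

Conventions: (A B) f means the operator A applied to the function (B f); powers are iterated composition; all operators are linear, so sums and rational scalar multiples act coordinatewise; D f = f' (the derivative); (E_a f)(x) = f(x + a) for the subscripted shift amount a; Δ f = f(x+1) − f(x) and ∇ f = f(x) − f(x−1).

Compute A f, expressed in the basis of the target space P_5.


the image equals g(x) = -5x^4 - 90x^3 + (39/2)x^2 - (1441/2)x + 639/16

∇ f = -5x^4 + 10x^3 - 13x^2 + 7x - 3/2
E_{4} f = -x^5 - 20x^4 - 161x^3 - (1305/2)x^2 - 1332x - 1094
D f = -5x^4 - 3x^2 - x
(∇ + E_{4} + D) f = -x^5 - 30x^4 - 151x^3 - (1337/2)x^2 - 1326x - 2191/2
E_{-3/2} (∇ + E_{4} + D) f = -x^5 - (45/2)x^4 + (13/2)x^3 - (1441/4)x^2 + (639/16)x - 7849/32
D E_{-3/2} (∇ + E_{4} + D) f = -5x^4 - 90x^3 + (39/2)x^2 - (1441/2)x + 639/16


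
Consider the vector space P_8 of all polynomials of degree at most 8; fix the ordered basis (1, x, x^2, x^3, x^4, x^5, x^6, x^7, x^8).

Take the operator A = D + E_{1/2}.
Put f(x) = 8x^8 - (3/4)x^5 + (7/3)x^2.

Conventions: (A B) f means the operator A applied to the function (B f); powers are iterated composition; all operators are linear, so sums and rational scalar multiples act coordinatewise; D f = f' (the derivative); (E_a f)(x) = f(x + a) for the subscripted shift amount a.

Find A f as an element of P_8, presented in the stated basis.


D f = 64x^7 - (15/4)x^4 + (14/3)x
E_{1/2} f = 8x^8 + 32x^7 + 56x^6 + (221/4)x^5 + (265/8)x^4 + (97/8)x^3 + (235/48)x^2 + (499/192)x + 227/384
(D + E_{1/2}) f = 8x^8 + 96x^7 + 56x^6 + (221/4)x^5 + (235/8)x^4 + (97/8)x^3 + (235/48)x^2 + (465/64)x + 227/384

the result is g(x) = 8x^8 + 96x^7 + 56x^6 + (221/4)x^5 + (235/8)x^4 + (97/8)x^3 + (235/48)x^2 + (465/64)x + 227/384


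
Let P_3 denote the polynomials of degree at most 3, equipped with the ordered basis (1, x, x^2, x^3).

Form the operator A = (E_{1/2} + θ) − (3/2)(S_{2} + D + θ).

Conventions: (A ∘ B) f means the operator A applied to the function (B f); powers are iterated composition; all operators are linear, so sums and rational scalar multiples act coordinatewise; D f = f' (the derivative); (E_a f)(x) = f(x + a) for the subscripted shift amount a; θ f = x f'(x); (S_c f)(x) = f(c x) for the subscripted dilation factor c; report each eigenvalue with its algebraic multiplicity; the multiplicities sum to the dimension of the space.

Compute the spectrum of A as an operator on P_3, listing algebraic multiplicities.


λ = -25/2 (multiplicity 1), λ = -6 (multiplicity 1), λ = -5/2 (multiplicity 1), λ = -1/2 (multiplicity 1)

image of 1: -1/2
image of x: -(5/2)x - 1
image of x^2: -6x^2 - 2x + 1/4
image of x^3: -(25/2)x^3 - 3x^2 + (3/4)x + 1/8
the matrix is upper triangular; its diagonal is (-1/2, -5/2, -6, -25/2)
for a triangular matrix the eigenvalues are the diagonal entries, with algebraic multiplicity their repetition count


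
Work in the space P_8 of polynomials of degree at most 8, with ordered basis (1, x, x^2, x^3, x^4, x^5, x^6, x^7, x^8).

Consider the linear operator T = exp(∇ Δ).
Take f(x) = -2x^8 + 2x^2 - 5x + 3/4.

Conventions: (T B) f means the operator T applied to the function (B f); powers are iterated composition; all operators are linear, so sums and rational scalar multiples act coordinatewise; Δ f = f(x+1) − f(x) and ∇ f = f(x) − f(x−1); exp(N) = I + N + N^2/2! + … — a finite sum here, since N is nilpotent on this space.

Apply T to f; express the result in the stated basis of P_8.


the image equals g(x) = -2x^8 - 112x^6 - 1960x^4 - 10190x^2 - 5x - 28893/4

order-1 term: -112x^6 - 280x^4 - 112x^2
order-2 term: -1680x^4 - 3360x^2 - 504
order-3 term: -6720x^2 - 3360
order-4 term: -3360
the series for exp(∇ Δ) f terminates at order 4
exp(∇ Δ) f = -2x^8 - 112x^6 - 1960x^4 - 10190x^2 - 5x - 28893/4


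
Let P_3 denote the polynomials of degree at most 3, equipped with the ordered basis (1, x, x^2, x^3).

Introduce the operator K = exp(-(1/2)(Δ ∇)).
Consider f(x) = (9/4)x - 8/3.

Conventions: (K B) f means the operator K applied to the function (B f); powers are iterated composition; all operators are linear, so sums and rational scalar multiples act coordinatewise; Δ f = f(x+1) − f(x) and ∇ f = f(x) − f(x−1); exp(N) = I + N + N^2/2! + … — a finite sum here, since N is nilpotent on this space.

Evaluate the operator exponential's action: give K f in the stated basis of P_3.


the result is g(x) = (9/4)x - 8/3

the series for exp(-(1/2)(Δ ∇)) f terminates at order 0
exp(-(1/2)(Δ ∇)) f = (9/4)x - 8/3


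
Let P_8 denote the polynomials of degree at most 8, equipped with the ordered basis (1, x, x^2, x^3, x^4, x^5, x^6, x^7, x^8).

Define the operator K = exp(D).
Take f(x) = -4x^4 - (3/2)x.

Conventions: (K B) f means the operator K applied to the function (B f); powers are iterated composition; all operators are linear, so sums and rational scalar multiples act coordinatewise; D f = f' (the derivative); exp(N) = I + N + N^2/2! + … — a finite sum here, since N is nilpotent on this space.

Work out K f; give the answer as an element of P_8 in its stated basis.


order-1 term: -16x^3 - 3/2
order-2 term: -24x^2
order-3 term: -16x
order-4 term: -4
the series for exp(D) f terminates at order 4
exp(D) f = -4x^4 - 16x^3 - 24x^2 - (35/2)x - 11/2

g(x) = -4x^4 - 16x^3 - 24x^2 - (35/2)x - 11/2


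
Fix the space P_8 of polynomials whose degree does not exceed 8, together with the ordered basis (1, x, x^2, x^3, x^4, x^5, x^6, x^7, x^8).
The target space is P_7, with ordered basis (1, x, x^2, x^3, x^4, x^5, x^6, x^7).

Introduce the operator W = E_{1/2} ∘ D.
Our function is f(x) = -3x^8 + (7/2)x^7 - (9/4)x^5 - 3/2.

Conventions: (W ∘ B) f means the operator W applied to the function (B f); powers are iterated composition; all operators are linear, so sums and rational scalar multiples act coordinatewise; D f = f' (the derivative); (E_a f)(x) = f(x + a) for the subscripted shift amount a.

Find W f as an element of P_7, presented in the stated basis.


g(x) = -24x^7 - (119/2)x^6 - (105/2)x^5 - (195/8)x^4 - (55/4)x^3 - (309/32)x^2 - (117/32)x - 65/128

D f = -24x^7 + (49/2)x^6 - (45/4)x^4
E_{1/2} D f = -24x^7 - (119/2)x^6 - (105/2)x^5 - (195/8)x^4 - (55/4)x^3 - (309/32)x^2 - (117/32)x - 65/128


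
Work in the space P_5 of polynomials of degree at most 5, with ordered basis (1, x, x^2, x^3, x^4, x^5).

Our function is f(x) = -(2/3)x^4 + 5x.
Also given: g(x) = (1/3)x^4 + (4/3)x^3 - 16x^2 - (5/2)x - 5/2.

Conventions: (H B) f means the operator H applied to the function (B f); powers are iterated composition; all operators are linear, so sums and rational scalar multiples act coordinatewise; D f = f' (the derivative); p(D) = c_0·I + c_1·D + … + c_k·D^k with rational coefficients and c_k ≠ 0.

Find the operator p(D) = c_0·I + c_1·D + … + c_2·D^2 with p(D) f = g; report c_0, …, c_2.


D^0 f = -(2/3)x^4 + 5x
D^1 f = -(8/3)x^3 + 5
D^2 f = -8x^2
matching coefficients of g against c_0 f + c_1 Df + … from the top degree down determines the c_i
solution: c_0 = -1/2, c_1 = -1/2, c_2 = 2

c_0 = -1/2, c_1 = -1/2, c_2 = 2


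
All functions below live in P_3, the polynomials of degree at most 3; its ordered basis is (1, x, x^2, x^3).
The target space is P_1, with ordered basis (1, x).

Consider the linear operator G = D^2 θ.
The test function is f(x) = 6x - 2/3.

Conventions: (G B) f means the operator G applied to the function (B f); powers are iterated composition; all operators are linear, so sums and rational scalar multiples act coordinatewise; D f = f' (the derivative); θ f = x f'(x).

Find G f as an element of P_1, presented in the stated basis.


the image equals g(x) = 0

θ f = 6x
D θ f = 6
D D θ f = 0


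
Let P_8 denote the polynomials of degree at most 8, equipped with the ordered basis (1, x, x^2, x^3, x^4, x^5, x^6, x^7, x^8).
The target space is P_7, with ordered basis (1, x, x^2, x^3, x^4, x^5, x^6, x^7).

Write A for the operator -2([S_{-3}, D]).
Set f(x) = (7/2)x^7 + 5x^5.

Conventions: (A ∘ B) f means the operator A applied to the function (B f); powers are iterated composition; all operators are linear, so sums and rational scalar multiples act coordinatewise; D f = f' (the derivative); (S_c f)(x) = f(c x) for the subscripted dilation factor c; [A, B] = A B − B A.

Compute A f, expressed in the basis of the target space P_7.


the result is g(x) = -142884x^6 - 16200x^4

D f = (49/2)x^6 + 25x^4
S_{-3} D f = (35721/2)x^6 + 2025x^4
S_{-3} f = -(15309/2)x^7 - 1215x^5
D S_{-3} f = -(107163/2)x^6 - 6075x^4
[S_{-3}, D] f = 71442x^6 + 8100x^4
(-2([S_{-3}, D])) f = -142884x^6 - 16200x^4


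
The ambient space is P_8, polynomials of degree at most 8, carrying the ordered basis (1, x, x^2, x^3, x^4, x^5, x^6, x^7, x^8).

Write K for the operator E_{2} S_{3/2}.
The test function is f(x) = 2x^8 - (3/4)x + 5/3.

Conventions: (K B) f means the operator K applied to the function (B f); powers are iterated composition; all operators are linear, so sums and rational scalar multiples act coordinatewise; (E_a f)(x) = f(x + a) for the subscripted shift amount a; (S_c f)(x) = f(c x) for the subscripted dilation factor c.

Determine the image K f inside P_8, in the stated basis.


g(x) = (6561/128)x^8 + (6561/8)x^7 + (45927/8)x^6 + (45927/2)x^5 + (229635/4)x^4 + 91854x^3 + 91854x^2 + (419895/8)x + 157457/12

S_{3/2} f = (6561/128)x^8 - (9/8)x + 5/3
E_{2} S_{3/2} f = (6561/128)x^8 + (6561/8)x^7 + (45927/8)x^6 + (45927/2)x^5 + (229635/4)x^4 + 91854x^3 + 91854x^2 + (419895/8)x + 157457/12


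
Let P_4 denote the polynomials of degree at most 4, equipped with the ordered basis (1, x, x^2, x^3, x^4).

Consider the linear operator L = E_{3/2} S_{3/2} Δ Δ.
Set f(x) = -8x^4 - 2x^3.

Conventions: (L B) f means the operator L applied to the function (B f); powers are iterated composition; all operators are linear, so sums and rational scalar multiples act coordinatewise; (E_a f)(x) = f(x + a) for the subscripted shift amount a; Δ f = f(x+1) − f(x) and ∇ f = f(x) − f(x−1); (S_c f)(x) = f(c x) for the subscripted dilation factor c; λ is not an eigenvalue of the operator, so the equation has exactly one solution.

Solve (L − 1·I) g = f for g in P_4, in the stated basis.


write g with unknown coordinates in the stated basis and equate coefficients in (L − 1·I) g = f
solving from the highest basis element down gives g = 8x^4 + 2x^3 + 216x^2 + 954x + 1501
check: L g = 216x^2 + 954x + 1501
so L g − 1·g = -8x^4 - 2x^3 = f ✓

g(x) = 8x^4 + 2x^3 + 216x^2 + 954x + 1501


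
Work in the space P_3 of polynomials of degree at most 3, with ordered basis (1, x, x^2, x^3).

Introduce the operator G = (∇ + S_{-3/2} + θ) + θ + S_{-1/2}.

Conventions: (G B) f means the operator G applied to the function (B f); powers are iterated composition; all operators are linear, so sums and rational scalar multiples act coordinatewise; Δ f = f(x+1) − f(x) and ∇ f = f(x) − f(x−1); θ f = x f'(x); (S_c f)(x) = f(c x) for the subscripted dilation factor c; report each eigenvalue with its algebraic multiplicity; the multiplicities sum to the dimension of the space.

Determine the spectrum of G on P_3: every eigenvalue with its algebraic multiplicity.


image of 1: 2
image of x: 1
image of x^2: (13/2)x^2 + 2x - 1
image of x^3: (5/2)x^3 + 3x^2 - 3x + 1
the matrix is upper triangular; its diagonal is (2, 0, 13/2, 5/2)
for a triangular matrix the eigenvalues are the diagonal entries, with algebraic multiplicity their repetition count

λ = 0 (multiplicity 1), λ = 2 (multiplicity 1), λ = 5/2 (multiplicity 1), λ = 13/2 (multiplicity 1)


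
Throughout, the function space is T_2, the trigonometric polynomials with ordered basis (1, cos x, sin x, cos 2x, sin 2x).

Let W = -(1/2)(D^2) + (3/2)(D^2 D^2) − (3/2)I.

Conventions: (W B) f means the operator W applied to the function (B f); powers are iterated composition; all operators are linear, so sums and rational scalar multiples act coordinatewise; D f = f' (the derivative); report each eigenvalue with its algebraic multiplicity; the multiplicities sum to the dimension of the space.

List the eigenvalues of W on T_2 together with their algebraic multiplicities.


λ = -3/2 (multiplicity 1), λ = 1/2 (multiplicity 2), λ = 49/2 (multiplicity 2)

image of 1: -3/2
image of cos x: (1/2)cos x
image of sin x: (1/2)sin x
image of cos 2x: (49/2)cos 2x
image of sin 2x: (49/2)sin 2x
the matrix is diagonal; its diagonal is (-3/2, 1/2, 1/2, 49/2, 49/2)
for a triangular matrix the eigenvalues are the diagonal entries, with algebraic multiplicity their repetition count


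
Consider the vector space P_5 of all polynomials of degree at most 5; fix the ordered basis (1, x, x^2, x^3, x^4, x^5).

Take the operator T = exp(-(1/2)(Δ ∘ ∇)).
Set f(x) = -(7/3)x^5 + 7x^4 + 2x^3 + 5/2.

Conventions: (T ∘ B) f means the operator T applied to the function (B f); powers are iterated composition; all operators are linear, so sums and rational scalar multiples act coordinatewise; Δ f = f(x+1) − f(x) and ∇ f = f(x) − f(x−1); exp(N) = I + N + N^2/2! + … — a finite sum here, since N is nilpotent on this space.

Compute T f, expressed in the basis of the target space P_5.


order-1 term: (70/3)x^3 - 42x^2 + (17/3)x - 7
order-2 term: -35x + 21
the series for exp(-(1/2)(Δ ∘ ∇)) f terminates at order 2
exp(-(1/2)(Δ ∘ ∇)) f = -(7/3)x^5 + 7x^4 + (76/3)x^3 - 42x^2 - (88/3)x + 33/2

the image equals g(x) = -(7/3)x^5 + 7x^4 + (76/3)x^3 - 42x^2 - (88/3)x + 33/2


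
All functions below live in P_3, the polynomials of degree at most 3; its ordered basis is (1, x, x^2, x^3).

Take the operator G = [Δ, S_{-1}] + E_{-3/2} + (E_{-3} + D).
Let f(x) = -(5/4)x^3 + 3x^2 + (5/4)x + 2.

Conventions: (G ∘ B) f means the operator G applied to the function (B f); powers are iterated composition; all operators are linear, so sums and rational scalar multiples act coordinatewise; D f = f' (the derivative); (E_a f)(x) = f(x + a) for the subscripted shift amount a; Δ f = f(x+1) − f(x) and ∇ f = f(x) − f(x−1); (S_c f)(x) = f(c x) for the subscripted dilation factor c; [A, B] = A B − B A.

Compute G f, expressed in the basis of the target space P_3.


g(x) = -(5/2)x^3 + (213/8)x^2 - (779/16)x + 2283/32

S_{-1} f = (5/4)x^3 + 3x^2 - (5/4)x + 2
Δ S_{-1} f = (15/4)x^2 + (39/4)x + 3
Δ f = -(15/4)x^2 + (9/4)x + 3
S_{-1} Δ f = -(15/4)x^2 - (9/4)x + 3
[Δ, S_{-1}] f = (15/2)x^2 + 12x
E_{-3/2} f = -(5/4)x^3 + (69/8)x^2 - (259/16)x + 355/32
E_{-3} f = -(5/4)x^3 + (57/4)x^2 - (101/2)x + 59
D f = -(15/4)x^2 + 6x + 5/4
(E_{-3} + D) f = -(5/4)x^3 + (21/2)x^2 - (89/2)x + 241/4
([Δ, S_{-1}] + E_{-3/2} + (E_{-3} + D)) f = -(5/2)x^3 + (213/8)x^2 - (779/16)x + 2283/32


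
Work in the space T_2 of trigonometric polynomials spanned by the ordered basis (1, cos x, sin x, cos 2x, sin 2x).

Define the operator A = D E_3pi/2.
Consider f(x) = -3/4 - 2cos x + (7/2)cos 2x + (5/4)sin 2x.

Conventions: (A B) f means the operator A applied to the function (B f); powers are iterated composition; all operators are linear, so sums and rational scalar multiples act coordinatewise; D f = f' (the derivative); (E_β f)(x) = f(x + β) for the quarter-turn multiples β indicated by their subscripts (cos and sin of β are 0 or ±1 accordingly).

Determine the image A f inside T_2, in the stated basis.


the image equals g(x) = -2cos x - (5/2)cos 2x + 7sin 2x

E_3pi/2 f = -3/4 - 2sin x - (7/2)cos 2x - (5/4)sin 2x
D E_3pi/2 f = -2cos x - (5/2)cos 2x + 7sin 2x


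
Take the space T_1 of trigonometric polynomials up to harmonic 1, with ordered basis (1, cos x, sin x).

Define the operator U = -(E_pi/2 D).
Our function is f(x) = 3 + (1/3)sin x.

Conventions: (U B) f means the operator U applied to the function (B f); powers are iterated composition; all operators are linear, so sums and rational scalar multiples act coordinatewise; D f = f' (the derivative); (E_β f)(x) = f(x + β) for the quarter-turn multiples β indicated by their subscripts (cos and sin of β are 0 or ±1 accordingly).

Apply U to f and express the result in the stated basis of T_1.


D f = (1/3)cos x
E_pi/2 D f = -(1/3)sin x
(-(E_pi/2 D)) f = (1/3)sin x

g(x) = (1/3)sin x


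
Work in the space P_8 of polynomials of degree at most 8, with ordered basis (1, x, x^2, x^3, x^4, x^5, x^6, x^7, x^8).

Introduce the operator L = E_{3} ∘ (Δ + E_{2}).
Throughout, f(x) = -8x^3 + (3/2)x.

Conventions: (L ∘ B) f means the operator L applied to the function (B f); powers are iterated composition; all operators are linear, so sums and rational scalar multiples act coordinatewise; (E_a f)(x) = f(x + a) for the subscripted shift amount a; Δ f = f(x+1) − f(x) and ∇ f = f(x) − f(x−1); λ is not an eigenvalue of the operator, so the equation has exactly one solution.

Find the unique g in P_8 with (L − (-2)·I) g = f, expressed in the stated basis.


write g with unknown coordinates in the stated basis and equate coefficients in (L − (-2)·I) g = f
solving from the highest basis element down gives g = -(8/3)x^3 + 16x^2 + (131/6)x - 211/3
check: L g = -(8/3)x^3 - 32x^2 - (253/6)x + 422/3
so L g − (-2)·g = -8x^3 + (3/2)x = f ✓

the image equals g(x) = -(8/3)x^3 + 16x^2 + (131/6)x - 211/3


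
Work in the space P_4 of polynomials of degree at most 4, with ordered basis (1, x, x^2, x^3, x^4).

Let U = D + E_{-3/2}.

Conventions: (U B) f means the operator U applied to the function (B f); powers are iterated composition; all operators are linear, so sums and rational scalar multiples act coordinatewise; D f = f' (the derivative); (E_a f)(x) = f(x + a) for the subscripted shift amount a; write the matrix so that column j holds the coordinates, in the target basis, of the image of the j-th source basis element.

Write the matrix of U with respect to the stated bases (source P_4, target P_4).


the matrix is [[1, -1/2, 9/4, -27/8, 81/16]; [0, 1, -1, 27/4, -27/2]; [0, 0, 1, -3/2, 27/2]; [0, 0, 0, 1, -2]; [0, 0, 0, 0, 1]] (rows listed top to bottom)

image of 1: 1
image of x: x - 1/2
image of x^2: x^2 - x + 9/4
image of x^3: x^3 - (3/2)x^2 + (27/4)x - 27/8
image of x^4: x^4 - 2x^3 + (27/2)x^2 - (27/2)x + 81/16
each image's coordinates form column j of the matrix


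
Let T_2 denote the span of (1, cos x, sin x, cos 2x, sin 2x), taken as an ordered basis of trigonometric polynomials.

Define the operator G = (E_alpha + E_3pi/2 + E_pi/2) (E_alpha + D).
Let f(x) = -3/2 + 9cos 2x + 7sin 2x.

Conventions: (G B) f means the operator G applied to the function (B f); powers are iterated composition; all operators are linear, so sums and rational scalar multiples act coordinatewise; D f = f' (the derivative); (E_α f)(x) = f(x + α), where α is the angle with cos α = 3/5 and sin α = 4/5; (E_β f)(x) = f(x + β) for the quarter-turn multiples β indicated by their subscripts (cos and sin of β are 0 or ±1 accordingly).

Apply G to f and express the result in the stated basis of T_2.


the result is g(x) = -9/2 - (8619/125)cos 2x + (5967/125)sin 2x

E_alpha f = -3/2 + (21/5)cos 2x - (53/5)sin 2x
D f = 14cos 2x - 18sin 2x
(E_alpha + D) f = -3/2 + (91/5)cos 2x - (143/5)sin 2x
E_alpha (E_alpha + D) f = -3/2 - (4069/125)cos 2x - (1183/125)sin 2x
E_3pi/2 (E_alpha + D) f = -3/2 - (91/5)cos 2x + (143/5)sin 2x
E_pi/2 (E_alpha + D) f = -3/2 - (91/5)cos 2x + (143/5)sin 2x
(E_alpha + E_3pi/2 + E_pi/2) (E_alpha + D) f = -9/2 - (8619/125)cos 2x + (5967/125)sin 2x


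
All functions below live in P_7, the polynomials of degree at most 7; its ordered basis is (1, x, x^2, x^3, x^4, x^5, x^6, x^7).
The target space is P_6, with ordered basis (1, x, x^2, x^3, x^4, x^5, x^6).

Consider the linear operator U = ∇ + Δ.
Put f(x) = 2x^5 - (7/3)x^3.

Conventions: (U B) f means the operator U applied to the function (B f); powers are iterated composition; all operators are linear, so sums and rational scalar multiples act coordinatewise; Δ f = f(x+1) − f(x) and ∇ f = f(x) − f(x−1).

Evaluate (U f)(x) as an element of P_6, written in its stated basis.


∇ f = 10x^4 - 20x^3 + 13x^2 - 3x - 1/3
Δ f = 10x^4 + 20x^3 + 13x^2 + 3x - 1/3
(∇ + Δ) f = 20x^4 + 26x^2 - 2/3

the result is g(x) = 20x^4 + 26x^2 - 2/3


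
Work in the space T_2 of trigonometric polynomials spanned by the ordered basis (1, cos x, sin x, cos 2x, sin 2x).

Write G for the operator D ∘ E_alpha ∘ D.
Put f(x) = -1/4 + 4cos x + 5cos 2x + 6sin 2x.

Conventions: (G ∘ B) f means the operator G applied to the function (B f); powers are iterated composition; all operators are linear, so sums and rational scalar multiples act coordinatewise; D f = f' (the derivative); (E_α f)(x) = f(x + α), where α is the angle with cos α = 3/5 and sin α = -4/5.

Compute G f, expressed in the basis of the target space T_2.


g(x) = -(12/5)cos x - (16/5)sin x + (716/25)cos 2x - (312/25)sin 2x

D f = -4sin x + 12cos 2x - 10sin 2x
E_alpha D f = (16/5)cos x - (12/5)sin x + (156/25)cos 2x + (358/25)sin 2x
D E_alpha D f = -(12/5)cos x - (16/5)sin x + (716/25)cos 2x - (312/25)sin 2x


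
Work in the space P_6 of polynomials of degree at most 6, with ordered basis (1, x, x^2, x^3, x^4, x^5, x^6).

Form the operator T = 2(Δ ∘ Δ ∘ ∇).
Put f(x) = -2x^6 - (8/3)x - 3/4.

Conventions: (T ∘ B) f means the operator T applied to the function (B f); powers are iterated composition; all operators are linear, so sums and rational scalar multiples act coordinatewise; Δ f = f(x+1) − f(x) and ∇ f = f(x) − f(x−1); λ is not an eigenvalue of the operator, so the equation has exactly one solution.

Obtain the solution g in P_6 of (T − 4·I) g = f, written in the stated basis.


write g with unknown coordinates in the stated basis and equate coefficients in (T − 4·I) g = f
solving from the highest basis element down gives g = (1/2)x^6 + 30x^3 + 45x^2 + (137/3)x + 1683/16
check: T g = 120x^3 + 180x^2 + 180x + 420
so T g − 4·g = -2x^6 - (8/3)x - 3/4 = f ✓

the result is g(x) = (1/2)x^6 + 30x^3 + 45x^2 + (137/3)x + 1683/16


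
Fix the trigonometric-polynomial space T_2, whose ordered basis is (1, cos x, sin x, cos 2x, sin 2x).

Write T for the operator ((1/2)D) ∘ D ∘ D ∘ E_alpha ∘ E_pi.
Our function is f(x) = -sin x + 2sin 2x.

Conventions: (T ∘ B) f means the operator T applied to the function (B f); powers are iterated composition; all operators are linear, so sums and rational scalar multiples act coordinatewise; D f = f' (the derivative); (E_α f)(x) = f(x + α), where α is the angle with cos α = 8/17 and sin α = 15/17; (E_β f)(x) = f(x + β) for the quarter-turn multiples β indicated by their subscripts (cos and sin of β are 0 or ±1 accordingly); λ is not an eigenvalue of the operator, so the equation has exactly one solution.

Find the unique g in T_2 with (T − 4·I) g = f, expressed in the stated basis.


write g with unknown coordinates in the stated basis and equate coefficients in (T − 4·I) g = f
solving from the highest basis element down gives g = (16/1345)cos x + (302/1345)sin x - (23/28)cos 2x - (1/4)sin 2x
check: T g = (64/1345)cos x - (137/1345)sin x - (23/7)cos 2x + sin 2x
so T g − 4·g = -sin x + 2sin 2x = f ✓

g(x) = (16/1345)cos x + (302/1345)sin x - (23/28)cos 2x - (1/4)sin 2x


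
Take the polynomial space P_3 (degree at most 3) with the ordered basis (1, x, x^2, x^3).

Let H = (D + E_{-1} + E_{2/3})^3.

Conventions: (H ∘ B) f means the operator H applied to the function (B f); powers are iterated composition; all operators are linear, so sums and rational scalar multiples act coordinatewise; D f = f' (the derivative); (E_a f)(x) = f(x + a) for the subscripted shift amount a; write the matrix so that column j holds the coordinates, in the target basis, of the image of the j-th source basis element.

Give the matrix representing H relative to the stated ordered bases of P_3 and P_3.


the matrix is [[8, 8, 68/3, 28]; [0, 8, 16, 68]; [0, 0, 8, 24]; [0, 0, 0, 8]] (rows listed top to bottom)

image of 1: 8
image of x: 8x + 8
image of x^2: 8x^2 + 16x + 68/3
image of x^3: 8x^3 + 24x^2 + 68x + 28
each image's coordinates form column j of the matrix


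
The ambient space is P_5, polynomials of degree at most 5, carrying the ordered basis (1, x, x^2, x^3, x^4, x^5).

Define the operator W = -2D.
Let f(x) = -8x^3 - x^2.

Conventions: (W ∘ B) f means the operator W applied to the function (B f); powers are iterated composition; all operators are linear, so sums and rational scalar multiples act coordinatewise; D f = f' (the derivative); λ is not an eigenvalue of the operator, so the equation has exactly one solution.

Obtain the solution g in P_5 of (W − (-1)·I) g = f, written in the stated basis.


write g with unknown coordinates in the stated basis and equate coefficients in (W − (-1)·I) g = f
solving from the highest basis element down gives g = -8x^3 - 49x^2 - 196x - 392
check: W g = 48x^2 + 196x + 392
so W g − (-1)·g = -8x^3 - x^2 = f ✓

the image equals g(x) = -8x^3 - 49x^2 - 196x - 392


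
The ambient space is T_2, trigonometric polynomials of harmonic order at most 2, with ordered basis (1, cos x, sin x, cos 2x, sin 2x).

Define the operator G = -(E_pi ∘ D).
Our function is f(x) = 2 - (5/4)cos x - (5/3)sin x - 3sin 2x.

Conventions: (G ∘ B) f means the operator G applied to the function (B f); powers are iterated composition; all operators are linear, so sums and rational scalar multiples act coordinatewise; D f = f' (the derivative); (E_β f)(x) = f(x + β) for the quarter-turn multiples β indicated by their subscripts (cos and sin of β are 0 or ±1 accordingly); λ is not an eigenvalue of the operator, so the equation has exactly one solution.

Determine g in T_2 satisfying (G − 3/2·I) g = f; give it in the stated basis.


write g with unknown coordinates in the stated basis and equate coefficients in (G − 3/2·I) g = f
solving from the highest basis element down gives g = -4/3 + (85/78)cos x + (5/13)sin x - (24/25)cos 2x + (18/25)sin 2x
check: G g = (5/13)cos x - (85/78)sin x - (36/25)cos 2x - (48/25)sin 2x
so G g − 3/2·g = 2 - (5/4)cos x - (5/3)sin x - 3sin 2x = f ✓

g(x) = -4/3 + (85/78)cos x + (5/13)sin x - (24/25)cos 2x + (18/25)sin 2x


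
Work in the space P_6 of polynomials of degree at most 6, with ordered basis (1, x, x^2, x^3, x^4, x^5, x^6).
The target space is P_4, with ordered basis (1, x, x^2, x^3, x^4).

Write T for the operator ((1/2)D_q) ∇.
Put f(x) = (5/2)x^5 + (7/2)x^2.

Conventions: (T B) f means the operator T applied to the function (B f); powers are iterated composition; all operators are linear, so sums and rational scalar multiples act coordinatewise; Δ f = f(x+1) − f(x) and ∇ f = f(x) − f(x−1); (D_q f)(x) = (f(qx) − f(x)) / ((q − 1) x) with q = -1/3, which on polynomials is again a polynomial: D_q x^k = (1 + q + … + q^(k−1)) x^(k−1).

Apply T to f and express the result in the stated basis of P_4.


g(x) = (125/27)x^3 - (175/18)x^2 + (25/3)x - 11/4

∇ f = (25/2)x^4 - 25x^3 + 25x^2 - (11/2)x - 1
D_q ∇ f = (250/27)x^3 - (175/9)x^2 + (50/3)x - 11/2
((1/2)D_q) ∇ f = (125/27)x^3 - (175/18)x^2 + (25/3)x - 11/4


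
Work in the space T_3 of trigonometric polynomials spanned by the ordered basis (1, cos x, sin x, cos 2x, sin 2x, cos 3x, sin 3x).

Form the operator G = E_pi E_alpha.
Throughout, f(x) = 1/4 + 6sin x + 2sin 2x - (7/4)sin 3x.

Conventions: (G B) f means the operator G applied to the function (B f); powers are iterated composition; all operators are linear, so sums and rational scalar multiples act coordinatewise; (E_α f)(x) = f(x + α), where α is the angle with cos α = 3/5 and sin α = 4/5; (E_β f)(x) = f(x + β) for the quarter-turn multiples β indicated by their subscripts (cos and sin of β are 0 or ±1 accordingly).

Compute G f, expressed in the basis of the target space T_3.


the image equals g(x) = 1/4 - (24/5)cos x - (18/5)sin x + (48/25)cos 2x - (14/25)sin 2x + (77/125)cos 3x - (819/500)sin 3x

E_alpha f = 1/4 + (24/5)cos x + (18/5)sin x + (48/25)cos 2x - (14/25)sin 2x - (77/125)cos 3x + (819/500)sin 3x
E_pi E_alpha f = 1/4 - (24/5)cos x - (18/5)sin x + (48/25)cos 2x - (14/25)sin 2x + (77/125)cos 3x - (819/500)sin 3x


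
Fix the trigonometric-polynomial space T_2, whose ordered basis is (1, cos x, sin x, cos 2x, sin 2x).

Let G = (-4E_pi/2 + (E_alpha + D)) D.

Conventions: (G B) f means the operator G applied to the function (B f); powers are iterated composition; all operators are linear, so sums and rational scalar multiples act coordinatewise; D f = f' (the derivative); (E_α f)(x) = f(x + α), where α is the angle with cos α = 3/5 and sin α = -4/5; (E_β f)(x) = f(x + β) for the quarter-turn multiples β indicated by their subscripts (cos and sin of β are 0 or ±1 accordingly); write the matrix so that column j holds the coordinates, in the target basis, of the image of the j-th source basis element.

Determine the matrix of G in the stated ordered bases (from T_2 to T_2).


the matrix is [[0, 0, 0, 0, 0]; [0, 19/5, 3/5, 0, 0]; [0, -3/5, 19/5, 0, 0]; [0, 0, 0, -52/25, 186/25]; [0, 0, 0, -186/25, -52/25]] (rows listed top to bottom)

image of 1: 0
image of cos x: (19/5)cos x - (3/5)sin x
image of sin x: (3/5)cos x + (19/5)sin x
image of cos 2x: -(52/25)cos 2x - (186/25)sin 2x
image of sin 2x: (186/25)cos 2x - (52/25)sin 2x
each image's coordinates form column j of the matrix


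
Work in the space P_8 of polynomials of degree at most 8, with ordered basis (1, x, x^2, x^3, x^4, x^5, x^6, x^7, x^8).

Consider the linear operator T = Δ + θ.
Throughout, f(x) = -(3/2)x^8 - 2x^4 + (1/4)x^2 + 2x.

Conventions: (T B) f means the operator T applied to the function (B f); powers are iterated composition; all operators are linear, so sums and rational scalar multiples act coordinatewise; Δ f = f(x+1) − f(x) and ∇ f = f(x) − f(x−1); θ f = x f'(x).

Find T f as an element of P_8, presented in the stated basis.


Δ f = -12x^7 - 42x^6 - 84x^5 - 105x^4 - 92x^3 - 54x^2 - (39/2)x - 5/4
θ f = -12x^8 - 8x^4 + (1/2)x^2 + 2x
(Δ + θ) f = -12x^8 - 12x^7 - 42x^6 - 84x^5 - 113x^4 - 92x^3 - (107/2)x^2 - (35/2)x - 5/4

g(x) = -12x^8 - 12x^7 - 42x^6 - 84x^5 - 113x^4 - 92x^3 - (107/2)x^2 - (35/2)x - 5/4


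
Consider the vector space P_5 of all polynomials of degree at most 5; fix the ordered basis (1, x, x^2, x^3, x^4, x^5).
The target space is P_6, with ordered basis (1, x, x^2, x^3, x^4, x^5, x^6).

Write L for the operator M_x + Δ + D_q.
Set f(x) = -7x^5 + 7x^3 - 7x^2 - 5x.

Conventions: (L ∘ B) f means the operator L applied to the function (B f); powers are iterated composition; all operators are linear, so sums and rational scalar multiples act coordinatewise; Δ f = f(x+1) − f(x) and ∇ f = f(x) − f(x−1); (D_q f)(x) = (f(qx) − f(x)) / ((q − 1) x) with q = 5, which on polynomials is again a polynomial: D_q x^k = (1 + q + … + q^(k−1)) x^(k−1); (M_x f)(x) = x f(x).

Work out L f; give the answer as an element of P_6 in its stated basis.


g(x) = -7x^6 - 5495x^4 - 77x^3 + 163x^2 - 70x - 17

M_x f = -7x^6 + 7x^4 - 7x^3 - 5x^2
Δ f = -35x^4 - 70x^3 - 49x^2 - 28x - 12
D_q f = -5467x^4 + 217x^2 - 42x - 5
(M_x + Δ + D_q) f = -7x^6 - 5495x^4 - 77x^3 + 163x^2 - 70x - 17


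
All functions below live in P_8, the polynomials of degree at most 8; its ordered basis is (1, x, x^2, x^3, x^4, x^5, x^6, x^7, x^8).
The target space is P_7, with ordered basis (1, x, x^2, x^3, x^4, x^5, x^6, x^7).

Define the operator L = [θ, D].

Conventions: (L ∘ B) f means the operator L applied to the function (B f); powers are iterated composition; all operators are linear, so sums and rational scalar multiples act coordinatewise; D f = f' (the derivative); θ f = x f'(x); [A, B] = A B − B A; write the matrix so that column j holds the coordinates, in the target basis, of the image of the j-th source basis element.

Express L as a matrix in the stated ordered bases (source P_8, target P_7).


image of 1: 0
image of x: -1
image of x^2: -2x
image of x^3: -3x^2
image of x^4: -4x^3
image of x^5: -5x^4
image of x^6: -6x^5
image of x^7: -7x^6
image of x^8: -8x^7
each image's coordinates form column j of the matrix

the matrix is [[0, -1, 0, 0, 0, 0, 0, 0, 0]; [0, 0, -2, 0, 0, 0, 0, 0, 0]; [0, 0, 0, -3, 0, 0, 0, 0, 0]; [0, 0, 0, 0, -4, 0, 0, 0, 0]; [0, 0, 0, 0, 0, -5, 0, 0, 0]; [0, 0, 0, 0, 0, 0, -6, 0, 0]; [0, 0, 0, 0, 0, 0, 0, -7, 0]; [0, 0, 0, 0, 0, 0, 0, 0, -8]] (rows listed top to bottom)


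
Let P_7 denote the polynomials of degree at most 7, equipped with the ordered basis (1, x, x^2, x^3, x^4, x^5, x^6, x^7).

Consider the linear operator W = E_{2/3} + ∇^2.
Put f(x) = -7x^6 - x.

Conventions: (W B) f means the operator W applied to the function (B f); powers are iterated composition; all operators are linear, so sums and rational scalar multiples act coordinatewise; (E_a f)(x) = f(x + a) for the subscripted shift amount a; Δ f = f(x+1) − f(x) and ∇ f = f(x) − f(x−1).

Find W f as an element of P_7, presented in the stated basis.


g(x) = -7x^6 - 28x^5 - (770/3)x^4 + (21560/27)x^3 - (40250/27)x^2 + (101531/81)x - 317320/729

E_{2/3} f = -7x^6 - 28x^5 - (140/3)x^4 - (1120/27)x^3 - (560/27)x^2 - (529/81)x - 934/729
∇ f = -42x^5 + 105x^4 - 140x^3 + 105x^2 - 42x + 6
∇ ∇ f = -210x^4 + 840x^3 - 1470x^2 + 1260x - 434
(E_{2/3} + ∇^2) f = -7x^6 - 28x^5 - (770/3)x^4 + (21560/27)x^3 - (40250/27)x^2 + (101531/81)x - 317320/729


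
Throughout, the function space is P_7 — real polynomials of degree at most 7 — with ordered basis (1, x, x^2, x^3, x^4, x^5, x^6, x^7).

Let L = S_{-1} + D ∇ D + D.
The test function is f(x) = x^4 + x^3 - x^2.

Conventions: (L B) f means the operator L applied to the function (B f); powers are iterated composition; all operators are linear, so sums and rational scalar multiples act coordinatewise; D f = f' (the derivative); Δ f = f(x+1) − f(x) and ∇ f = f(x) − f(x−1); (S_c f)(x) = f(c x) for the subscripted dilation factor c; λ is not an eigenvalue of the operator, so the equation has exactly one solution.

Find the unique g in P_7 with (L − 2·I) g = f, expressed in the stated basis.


the image equals g(x) = -x^4 - (5/3)x^3 - 4x^2 - (32/3)x - 26/3

write g with unknown coordinates in the stated basis and equate coefficients in (L − 2·I) g = f
solving from the highest basis element down gives g = -x^4 - (5/3)x^3 - 4x^2 - (32/3)x - 26/3
check: L g = -x^4 - (7/3)x^3 - 9x^2 - (64/3)x - 52/3
so L g − 2·g = x^4 + x^3 - x^2 = f ✓


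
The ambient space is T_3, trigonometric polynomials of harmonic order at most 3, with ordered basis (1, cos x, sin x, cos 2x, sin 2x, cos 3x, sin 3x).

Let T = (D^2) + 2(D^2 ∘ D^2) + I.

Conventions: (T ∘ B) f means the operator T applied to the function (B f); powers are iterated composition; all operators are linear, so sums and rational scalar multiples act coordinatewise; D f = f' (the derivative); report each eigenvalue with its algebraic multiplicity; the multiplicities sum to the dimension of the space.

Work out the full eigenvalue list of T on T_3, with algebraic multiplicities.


λ = 1 (multiplicity 1), λ = 2 (multiplicity 2), λ = 29 (multiplicity 2), λ = 154 (multiplicity 2)

image of 1: 1
image of cos x: 2cos x
image of sin x: 2sin x
image of cos 2x: 29cos 2x
image of sin 2x: 29sin 2x
image of cos 3x: 154cos 3x
image of sin 3x: 154sin 3x
the matrix is diagonal; its diagonal is (1, 2, 2, 29, 29, 154, 154)
for a triangular matrix the eigenvalues are the diagonal entries, with algebraic multiplicity their repetition count


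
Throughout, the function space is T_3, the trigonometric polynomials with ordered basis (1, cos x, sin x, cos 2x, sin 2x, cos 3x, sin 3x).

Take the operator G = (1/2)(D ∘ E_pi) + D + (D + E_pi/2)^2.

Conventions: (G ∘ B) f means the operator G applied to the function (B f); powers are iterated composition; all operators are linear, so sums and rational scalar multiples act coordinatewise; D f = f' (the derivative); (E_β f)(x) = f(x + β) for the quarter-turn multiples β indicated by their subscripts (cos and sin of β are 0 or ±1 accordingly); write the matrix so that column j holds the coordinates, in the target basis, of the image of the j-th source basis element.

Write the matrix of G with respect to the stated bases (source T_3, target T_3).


the matrix is [[1, 0, 0, 0, 0, 0, 0]; [0, -4, 1/2, 0, 0, 0, 0]; [0, -1/2, -4, 0, 0, 0, 0]; [0, 0, 0, -3, -1, 0, 0]; [0, 0, 0, 1, -3, 0, 0]; [0, 0, 0, 0, 0, -4, 3/2]; [0, 0, 0, 0, 0, -3/2, -4]] (rows listed top to bottom)

image of 1: 1
image of cos x: -4cos x - (1/2)sin x
image of sin x: (1/2)cos x - 4sin x
image of cos 2x: -3cos 2x + sin 2x
image of sin 2x: -cos 2x - 3sin 2x
image of cos 3x: -4cos 3x - (3/2)sin 3x
image of sin 3x: (3/2)cos 3x - 4sin 3x
each image's coordinates form column j of the matrix


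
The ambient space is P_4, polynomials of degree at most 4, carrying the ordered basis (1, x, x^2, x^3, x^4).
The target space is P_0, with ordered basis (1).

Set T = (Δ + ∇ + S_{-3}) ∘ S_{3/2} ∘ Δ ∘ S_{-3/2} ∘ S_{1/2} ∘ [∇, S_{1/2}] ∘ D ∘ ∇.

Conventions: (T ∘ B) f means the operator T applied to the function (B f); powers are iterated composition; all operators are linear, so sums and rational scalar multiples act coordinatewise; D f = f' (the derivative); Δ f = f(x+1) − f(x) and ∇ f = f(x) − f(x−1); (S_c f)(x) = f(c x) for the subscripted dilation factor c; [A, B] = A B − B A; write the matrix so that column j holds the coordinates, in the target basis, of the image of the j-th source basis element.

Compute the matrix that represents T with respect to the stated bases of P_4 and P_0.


image of 1: 0
image of x: 0
image of x^2: 0
image of x^3: 0
image of x^4: 9/2
each image's coordinates form column j of the matrix

the matrix is [[0, 0, 0, 0, 9/2]] (rows listed top to bottom)
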